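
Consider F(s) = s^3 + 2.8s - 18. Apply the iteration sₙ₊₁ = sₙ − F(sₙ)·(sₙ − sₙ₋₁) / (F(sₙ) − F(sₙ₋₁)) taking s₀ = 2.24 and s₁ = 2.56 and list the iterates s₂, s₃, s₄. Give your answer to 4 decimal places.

2.2643, 2.2668, 2.2671

F(2.24) = -0.488576, F(2.56) = 5.945216
s₂ = 2.560000 − 5.945216·(2.560000 − 2.240000) / (5.945216 − (-0.488576)) = 2.560000 − (1.902469)/(6.433792) = 2.264300
F(2.264300) = -0.050762
s₃ = 2.264300 − (-0.050762)·(2.264300 − 2.560000) / (-0.050762 − 5.945216) = 2.264300 − (0.015010)/(-5.995978) = 2.266804
F(2.266804) = -0.005205
s₄ = 2.266804 − (-0.005205)·(2.266804 − 2.264300) / (-0.005205 − (-0.050762)) = 2.266804 − (-0.000013)/(0.045557) = 2.267090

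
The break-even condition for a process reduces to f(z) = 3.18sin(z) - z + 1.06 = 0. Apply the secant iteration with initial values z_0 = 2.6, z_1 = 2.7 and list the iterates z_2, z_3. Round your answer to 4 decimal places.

2.6261, 2.6265

f(2.6) = 0.099294, f(2.7) = -0.280932
z_2 = 2.700000 − (-0.280932)·(2.700000 − 2.600000) / (-0.280932 − 0.099294) = 2.700000 − (-0.028093)/(-0.380226) = 2.626115
f(2.626115) = 0.001469
z_3 = 2.626115 − 0.001469·(2.626115 − 2.700000) / (0.001469 − (-0.280932)) = 2.626115 − (-0.000109)/(0.282401) = 2.626499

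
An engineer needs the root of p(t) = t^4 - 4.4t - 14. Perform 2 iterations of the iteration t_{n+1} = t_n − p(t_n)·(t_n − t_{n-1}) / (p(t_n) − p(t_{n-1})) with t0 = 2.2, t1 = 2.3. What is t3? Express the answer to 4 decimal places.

p(2.2) = -0.254400, p(2.3) = 3.864100
t2 = 2.300000 − 3.864100·(2.300000 − 2.200000) / (3.864100 − (-0.254400)) = 2.300000 − (0.386410)/(4.118500) = 2.206177
p(2.206177) = -0.017378
t3 = 2.206177 − (-0.017378)·(2.206177 − 2.300000) / (-0.017378 − 3.864100) = 2.206177 − (0.001630)/(-3.881478) = 2.206597

2.2066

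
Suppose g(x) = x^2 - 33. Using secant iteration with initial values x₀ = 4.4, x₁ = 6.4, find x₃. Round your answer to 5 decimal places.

5.74013

g(4.4) = -13.6400000, g(6.4) = 7.9600000
x₂ = 6.4000000 − 7.9600000·(6.4000000 − 4.4000000) / (7.9600000 − (-13.6400000)) = 6.4000000 − (15.9200000)/(21.6000000) = 5.6629630
g(5.6629630) = -0.9308505
x₃ = 5.6629630 − (-0.9308505)·(5.6629630 − 6.4000000) / (-0.9308505 − 7.9600000) = 5.6629630 − (0.6860713)/(-8.8908505) = 5.7401290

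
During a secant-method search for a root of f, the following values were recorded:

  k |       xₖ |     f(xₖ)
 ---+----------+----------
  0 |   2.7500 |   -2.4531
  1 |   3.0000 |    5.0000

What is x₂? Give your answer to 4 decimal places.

x₂ = 3.0000 − 5.0000·(3.0000 − 2.7500) / (5.0000 − (-2.4531))
   = 3.0000 − (1.250000)/(7.453100) = 2.832285

2.8323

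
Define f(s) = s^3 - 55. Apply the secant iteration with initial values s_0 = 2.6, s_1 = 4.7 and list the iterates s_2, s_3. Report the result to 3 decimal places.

f(2.6) = -37.42400, f(4.7) = 48.82300
s_2 = 4.70000 − 48.82300·(4.70000 − 2.60000) / (48.82300 − (-37.42400)) = 4.70000 − (102.52830)/(86.24700) = 3.51122
f(3.51122) = -11.71117
s_3 = 3.51122 − (-11.71117)·(3.51122 − 4.70000) / (-11.71117 − 48.82300) = 3.51122 − (13.92195)/(-60.53417) = 3.74121

3.511, 3.741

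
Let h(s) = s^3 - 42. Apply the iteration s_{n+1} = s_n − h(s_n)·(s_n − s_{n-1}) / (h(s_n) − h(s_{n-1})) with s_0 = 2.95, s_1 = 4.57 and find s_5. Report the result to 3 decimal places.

h(2.95) = -16.32762, h(4.57) = 53.44399
s_2 = 4.57000 − 53.44399·(4.57000 − 2.95000) / (53.44399 − (-16.32762)) = 4.57000 − (86.57927)/(69.77162) = 3.32910
h(3.32910) = -5.10374
s_3 = 3.32910 − (-5.10374)·(3.32910 − 4.57000) / (-5.10374 − 53.44399) = 3.32910 − (6.33320)/(-58.54773) = 3.43728
h(3.43728) = -1.38903
s_4 = 3.43728 − (-1.38903)·(3.43728 − 3.32910) / (-1.38903 − (-5.10374)) = 3.43728 − (-0.15025)/(3.71471) = 3.47772
h(3.47772) = 0.06158
s_5 = 3.47772 − 0.06158·(3.47772 − 3.43728) / (0.06158 − (-1.38903)) = 3.47772 − (0.00249)/(1.45061) = 3.47601

3.476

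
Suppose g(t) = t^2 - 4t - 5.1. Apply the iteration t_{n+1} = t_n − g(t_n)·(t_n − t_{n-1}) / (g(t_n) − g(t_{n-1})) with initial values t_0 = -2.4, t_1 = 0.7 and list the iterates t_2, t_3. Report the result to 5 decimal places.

g(-2.4) = 10.2600000, g(0.7) = -7.4100000
t_2 = 0.7000000 − (-7.4100000)·(0.7000000 − (-2.4000000)) / (-7.4100000 − 10.2600000) = 0.7000000 − (-22.9710000)/(-17.6700000) = -0.6000000
g(-0.6000000) = -2.3400000
t_3 = -0.6000000 − (-2.3400000)·(-0.6000000 − 0.7000000) / (-2.3400000 − (-7.4100000)) = -0.6000000 − (3.0420000)/(5.0700000) = -1.2000000

-0.60000, -1.20000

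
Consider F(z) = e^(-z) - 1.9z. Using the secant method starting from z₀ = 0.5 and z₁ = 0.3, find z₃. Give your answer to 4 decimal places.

F(0.5) = -0.343469, F(0.3) = 0.170818
z₂ = 0.300000 − 0.170818·(0.300000 − 0.500000) / (0.170818 − (-0.343469)) = 0.300000 − (-0.034164)/(0.514288) = 0.366429
F(0.366429) = -0.003010
z₃ = 0.366429 − (-0.003010)·(0.366429 − 0.300000) / (-0.003010 − 0.170818) = 0.366429 − (-0.000200)/(-0.173828) = 0.365279

0.3653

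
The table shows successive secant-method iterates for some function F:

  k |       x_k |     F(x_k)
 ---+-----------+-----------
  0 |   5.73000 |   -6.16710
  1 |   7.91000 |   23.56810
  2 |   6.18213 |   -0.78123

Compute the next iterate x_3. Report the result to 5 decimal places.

x_3 = 6.18213 − (-0.78123)·(6.18213 − 7.91000) / (-0.78123 − 23.56810)
   = 6.18213 − (1.3498639)/(-24.3493300) = 6.2375674

6.23757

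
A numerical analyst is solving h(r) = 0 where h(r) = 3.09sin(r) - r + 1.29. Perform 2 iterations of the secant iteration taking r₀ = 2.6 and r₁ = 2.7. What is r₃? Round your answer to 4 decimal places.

2.6763

h(2.6) = 0.282899, h(2.7) = -0.089396
r₂ = 2.700000 − (-0.089396)·(2.700000 − 2.600000) / (-0.089396 − 0.282899) = 2.700000 − (-0.008940)/(-0.372295) = 2.675988
h(2.675988) = 0.001309
r₃ = 2.675988 − 0.001309·(2.675988 − 2.700000) / (0.001309 − (-0.089396)) = 2.675988 − (-0.000031)/(0.090705) = 2.676334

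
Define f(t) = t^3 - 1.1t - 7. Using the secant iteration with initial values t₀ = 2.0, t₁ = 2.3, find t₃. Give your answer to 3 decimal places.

f(2.0) = -1.20000, f(2.3) = 2.63700
t₂ = 2.30000 − 2.63700·(2.30000 − 2.00000) / (2.63700 − (-1.20000)) = 2.30000 − (0.79110)/(3.83700) = 2.09382
f(2.09382) = -0.12368
t₃ = 2.09382 − (-0.12368)·(2.09382 − 2.30000) / (-0.12368 − 2.63700) = 2.09382 − (0.02550)/(-2.76068) = 2.10306

2.103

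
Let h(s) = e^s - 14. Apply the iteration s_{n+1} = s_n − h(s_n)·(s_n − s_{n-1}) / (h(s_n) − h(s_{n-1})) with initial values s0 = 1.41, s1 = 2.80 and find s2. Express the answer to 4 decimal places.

h(1.41) = -9.904045, h(2.80) = 2.444647
s2 = 2.800000 − 2.444647·(2.800000 − 1.410000) / (2.444647 − (-9.904045)) = 2.800000 − (3.398059)/(12.348691) = 2.524824

2.5248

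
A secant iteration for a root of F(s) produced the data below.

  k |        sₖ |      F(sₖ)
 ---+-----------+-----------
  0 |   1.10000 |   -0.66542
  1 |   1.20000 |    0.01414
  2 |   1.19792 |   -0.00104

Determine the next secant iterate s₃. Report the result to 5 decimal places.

1.19806

s₃ = 1.19792 − (-0.00104)·(1.19792 − 1.20000) / (-0.00104 − 0.01414)
   = 1.19792 − (0.0000022)/(-0.0151800) = 1.1980625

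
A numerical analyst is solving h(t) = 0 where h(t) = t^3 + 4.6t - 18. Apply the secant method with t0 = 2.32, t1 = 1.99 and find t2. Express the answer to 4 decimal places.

2.0420

h(2.32) = 5.159168, h(1.99) = -0.965401
t2 = 1.990000 − (-0.965401)·(1.990000 − 2.320000) / (-0.965401 − 5.159168) = 1.990000 − (0.318582)/(-6.124569) = 2.042017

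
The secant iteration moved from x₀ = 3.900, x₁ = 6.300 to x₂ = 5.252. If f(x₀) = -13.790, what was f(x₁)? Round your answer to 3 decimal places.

10.689

The secant line through (3.900, -13.790) and (6.300, f(x₁)) crosses zero at x₂ = 5.252.
So (3.900, -13.790), (6.300, f(x₁)), (5.252, 0) are collinear:
f(x₁) = -13.790 · (6.300 − 5.252) / (3.900 − 5.252) = -13.790 · (1.04800)/(-1.35200) = 10.68929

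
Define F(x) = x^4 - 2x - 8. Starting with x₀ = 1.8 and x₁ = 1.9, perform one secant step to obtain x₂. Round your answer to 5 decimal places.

F(1.8) = -1.1024000, F(1.9) = 1.2321000
x₂ = 1.9000000 − 1.2321000·(1.9000000 − 1.8000000) / (1.2321000 − (-1.1024000)) = 1.9000000 − (0.1232100)/(2.3345000) = 1.8472221

1.84722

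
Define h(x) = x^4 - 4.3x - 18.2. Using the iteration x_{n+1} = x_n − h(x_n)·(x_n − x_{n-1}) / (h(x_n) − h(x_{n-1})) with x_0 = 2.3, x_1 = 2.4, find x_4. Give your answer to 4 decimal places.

2.3024

h(2.3) = -0.105900, h(2.4) = 4.657600
x_2 = 2.400000 − 4.657600·(2.400000 − 2.300000) / (4.657600 − (-0.105900)) = 2.400000 − (0.465760)/(4.763500) = 2.302223
h(2.302223) = -0.007106
x_3 = 2.302223 − (-0.007106)·(2.302223 − 2.400000) / (-0.007106 − 4.657600) = 2.302223 − (0.000695)/(-4.664706) = 2.302372
h(2.302372) = -0.000476
x_4 = 2.302372 − (-0.000476)·(2.302372 − 2.302223) / (-0.000476 − (-0.007106)) = 2.302372 − (0.000000)/(0.006630) = 2.302383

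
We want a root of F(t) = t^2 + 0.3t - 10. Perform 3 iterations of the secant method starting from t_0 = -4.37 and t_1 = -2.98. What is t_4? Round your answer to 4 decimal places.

-3.3158

F(-4.37) = 7.785900, F(-2.98) = -2.013600
t_2 = -2.980000 − (-2.013600)·(-2.980000 − (-4.370000)) / (-2.013600 − 7.785900) = -2.980000 − (-2.798904)/(-9.799500) = -3.265617
F(-3.265617) = -0.315431
t_3 = -3.265617 − (-0.315431)·(-3.265617 − (-2.980000)) / (-0.315431 − (-2.013600)) = -3.265617 − (0.090092)/(1.698169) = -3.318670
F(-3.318670) = 0.017967
t_4 = -3.318670 − 0.017967·(-3.318670 − (-3.265617)) / (0.017967 − (-0.315431)) = -3.318670 − (-0.000953)/(0.333398) = -3.315811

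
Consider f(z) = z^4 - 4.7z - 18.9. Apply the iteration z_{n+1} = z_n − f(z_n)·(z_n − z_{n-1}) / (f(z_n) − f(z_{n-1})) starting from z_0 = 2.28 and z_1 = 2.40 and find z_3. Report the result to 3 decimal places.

2.338

f(2.28) = -2.59264, f(2.40) = 2.99760
z_2 = 2.40000 − 2.99760·(2.40000 − 2.28000) / (2.99760 − (-2.59264)) = 2.40000 − (0.35971)/(5.59024) = 2.33565
f(2.33565) = -0.11752
z_3 = 2.33565 − (-0.11752)·(2.33565 − 2.40000) / (-0.11752 − 2.99760) = 2.33565 − (0.00756)/(-3.11512) = 2.33808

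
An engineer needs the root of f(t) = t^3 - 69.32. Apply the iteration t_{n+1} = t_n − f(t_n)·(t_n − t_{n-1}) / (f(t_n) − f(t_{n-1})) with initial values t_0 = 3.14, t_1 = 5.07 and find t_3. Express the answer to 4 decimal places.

f(3.14) = -38.360856, f(5.07) = 61.003843
t_2 = 5.070000 − 61.003843·(5.070000 − 3.140000) / (61.003843 − (-38.360856)) = 5.070000 − (117.737417)/(99.364699) = 3.885098
f(3.885098) = -10.678377
t_3 = 3.885098 − (-10.678377)·(3.885098 − 5.070000) / (-10.678377 − 61.003843) = 3.885098 − (12.652829)/(-71.682220) = 4.061611

4.0616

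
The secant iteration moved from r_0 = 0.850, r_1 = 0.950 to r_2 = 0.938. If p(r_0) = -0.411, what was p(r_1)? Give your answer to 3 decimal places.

0.056

The secant line through (0.850, -0.411) and (0.950, p(r_1)) crosses zero at r_2 = 0.938.
So (0.850, -0.411), (0.950, p(r_1)), (0.938, 0) are collinear:
p(r_1) = -0.411 · (0.950 − 0.938) / (0.850 − 0.938) = -0.411 · (0.01200)/(-0.08800) = 0.05605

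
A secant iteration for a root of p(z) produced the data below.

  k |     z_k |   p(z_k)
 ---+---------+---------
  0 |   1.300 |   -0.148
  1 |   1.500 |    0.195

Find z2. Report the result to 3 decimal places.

1.386

z2 = 1.500 − 0.195·(1.500 − 1.300) / (0.195 − (-0.148))
   = 1.500 − (0.03900)/(0.34300) = 1.38630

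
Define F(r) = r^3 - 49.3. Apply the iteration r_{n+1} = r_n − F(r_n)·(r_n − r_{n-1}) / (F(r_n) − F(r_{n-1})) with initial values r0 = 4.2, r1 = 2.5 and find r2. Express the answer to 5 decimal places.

F(4.2) = 24.7880000, F(2.5) = -33.6750000
r2 = 2.5000000 − (-33.6750000)·(2.5000000 − 4.2000000) / (-33.6750000 − 24.7880000) = 2.5000000 − (57.2475000)/(-58.4630000) = 3.4792091

3.47921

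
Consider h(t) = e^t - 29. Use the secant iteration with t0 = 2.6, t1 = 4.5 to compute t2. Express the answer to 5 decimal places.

2.98560

h(2.6) = -15.5362620, h(4.5) = 61.0171313
t2 = 4.5000000 − 61.0171313·(4.5000000 − 2.6000000) / (61.0171313 − (-15.5362620)) = 4.5000000 − (115.9325495)/(76.5533933) = 2.9855988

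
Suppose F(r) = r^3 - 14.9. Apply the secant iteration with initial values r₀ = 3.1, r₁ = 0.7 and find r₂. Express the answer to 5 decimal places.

F(3.1) = 14.8910000, F(0.7) = -14.5570000
r₂ = 0.7000000 − (-14.5570000)·(0.7000000 − 3.1000000) / (-14.5570000 − 14.8910000) = 0.7000000 − (34.9368000)/(-29.4480000) = 1.8863896

1.88639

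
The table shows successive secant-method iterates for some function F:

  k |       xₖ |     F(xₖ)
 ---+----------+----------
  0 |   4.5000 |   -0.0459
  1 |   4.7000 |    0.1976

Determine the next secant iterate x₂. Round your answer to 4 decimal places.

4.5377

x₂ = 4.7000 − 0.1976·(4.7000 − 4.5000) / (0.1976 − (-0.0459))
   = 4.7000 − (0.039520)/(0.243500) = 4.537700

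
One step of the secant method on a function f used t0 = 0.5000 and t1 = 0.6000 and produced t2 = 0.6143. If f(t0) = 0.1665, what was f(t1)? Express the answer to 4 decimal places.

The secant line through (0.5000, 0.1665) and (0.6000, f(t1)) crosses zero at t2 = 0.6143.
So (0.5000, 0.1665), (0.6000, f(t1)), (0.6143, 0) are collinear:
f(t1) = 0.1665 · (0.6000 − 0.6143) / (0.5000 − 0.6143) = 0.1665 · (-0.014300)/(-0.114300) = 0.020831

0.0208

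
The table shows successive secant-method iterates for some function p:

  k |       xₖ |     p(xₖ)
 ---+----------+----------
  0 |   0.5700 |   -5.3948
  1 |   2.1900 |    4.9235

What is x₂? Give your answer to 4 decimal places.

x₂ = 2.1900 − 4.9235·(2.1900 − 0.5700) / (4.9235 − (-5.3948))
   = 2.1900 − (7.976070)/(10.318300) = 1.416998

1.4170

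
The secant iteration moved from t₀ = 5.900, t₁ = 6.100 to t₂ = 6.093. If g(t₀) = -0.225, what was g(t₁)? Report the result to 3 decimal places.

0.008

The secant line through (5.900, -0.225) and (6.100, g(t₁)) crosses zero at t₂ = 6.093.
So (5.900, -0.225), (6.100, g(t₁)), (6.093, 0) are collinear:
g(t₁) = -0.225 · (6.100 − 6.093) / (5.900 − 6.093) = -0.225 · (0.00700)/(-0.19300) = 0.00816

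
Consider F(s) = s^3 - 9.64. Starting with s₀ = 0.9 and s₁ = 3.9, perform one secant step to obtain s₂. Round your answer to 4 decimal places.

F(0.9) = -8.911000, F(3.9) = 49.679000
s₂ = 3.900000 − 49.679000·(3.900000 − 0.900000) / (49.679000 − (-8.911000)) = 3.900000 − (149.037000)/(58.590000) = 1.356272

1.3563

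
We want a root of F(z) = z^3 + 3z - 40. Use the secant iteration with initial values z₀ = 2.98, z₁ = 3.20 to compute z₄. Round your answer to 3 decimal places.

3.128

F(2.98) = -4.59641, F(3.20) = 2.36800
z₂ = 3.20000 − 2.36800·(3.20000 − 2.98000) / (2.36800 − (-4.59641)) = 3.20000 − (0.52096)/(6.96441) = 3.12520
F(3.12520) = -0.10107
z₃ = 3.12520 − (-0.10107)·(3.12520 − 3.20000) / (-0.10107 − 2.36800) = 3.12520 − (0.00756)/(-2.46907) = 3.12826
F(3.12826) = -0.00208
z₄ = 3.12826 − (-0.00208)·(3.12826 − 3.12520) / (-0.00208 − (-0.10107)) = 3.12826 − (-0.00001)/(0.09899) = 3.12832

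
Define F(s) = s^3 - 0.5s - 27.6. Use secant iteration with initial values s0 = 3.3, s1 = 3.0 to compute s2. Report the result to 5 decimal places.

3.07170

F(3.3) = 6.6870000, F(3.0) = -2.1000000
s2 = 3.0000000 − (-2.1000000)·(3.0000000 − 3.3000000) / (-2.1000000 − 6.6870000) = 3.0000000 − (0.6300000)/(-8.7870000) = 3.0716968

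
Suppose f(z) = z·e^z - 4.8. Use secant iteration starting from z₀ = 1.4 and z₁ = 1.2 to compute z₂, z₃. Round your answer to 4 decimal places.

1.2964, 1.3041

f(1.4) = 0.877280, f(1.2) = -0.815860
z₂ = 1.200000 − (-0.815860)·(1.200000 − 1.400000) / (-0.815860 − 0.877280) = 1.200000 − (0.163172)/(-1.693140) = 1.296372
f(1.296372) = -0.060449
z₃ = 1.296372 − (-0.060449)·(1.296372 − 1.200000) / (-0.060449 − (-0.815860)) = 1.296372 − (-0.005826)/(0.755410) = 1.304084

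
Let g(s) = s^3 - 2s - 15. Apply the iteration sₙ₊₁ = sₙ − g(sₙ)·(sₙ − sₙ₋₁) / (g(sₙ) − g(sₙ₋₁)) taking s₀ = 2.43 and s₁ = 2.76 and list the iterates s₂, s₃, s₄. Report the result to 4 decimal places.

2.7323, 2.7355, 2.7356

g(2.43) = -5.511093, g(2.76) = 0.504576
s₂ = 2.760000 − 0.504576·(2.760000 − 2.430000) / (0.504576 − (-5.511093)) = 2.760000 − (0.166510)/(6.015669) = 2.732321
g(2.732321) = -0.066294
s₃ = 2.732321 − (-0.066294)·(2.732321 − 2.760000) / (-0.066294 − 0.504576) = 2.732321 − (0.001835)/(-0.570870) = 2.735535
g(2.735535) = -0.000647
s₄ = 2.735535 − (-0.000647)·(2.735535 − 2.732321) / (-0.000647 − (-0.066294)) = 2.735535 − (-0.000002)/(0.065647) = 2.735567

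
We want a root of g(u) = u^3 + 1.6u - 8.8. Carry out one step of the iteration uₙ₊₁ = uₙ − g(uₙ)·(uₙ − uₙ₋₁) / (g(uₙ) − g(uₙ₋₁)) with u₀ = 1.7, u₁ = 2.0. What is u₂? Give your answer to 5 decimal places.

g(1.7) = -1.1670000, g(2.0) = 2.4000000
u₂ = 2.0000000 − 2.4000000·(2.0000000 − 1.7000000) / (2.4000000 − (-1.1670000)) = 2.0000000 − (0.7200000)/(3.5670000) = 1.7981497

1.79815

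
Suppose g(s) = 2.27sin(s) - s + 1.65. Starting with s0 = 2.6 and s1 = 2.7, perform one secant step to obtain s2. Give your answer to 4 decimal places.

2.6734

g(2.6) = 0.220188, g(2.7) = -0.079848
s2 = 2.700000 − (-0.079848)·(2.700000 − 2.600000) / (-0.079848 − 0.220188) = 2.700000 − (-0.007985)/(-0.300036) = 2.673387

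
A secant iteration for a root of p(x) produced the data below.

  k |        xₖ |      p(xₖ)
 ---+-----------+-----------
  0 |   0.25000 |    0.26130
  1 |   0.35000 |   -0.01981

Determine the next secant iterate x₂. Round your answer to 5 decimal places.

0.34295

x₂ = 0.35000 − (-0.01981)·(0.35000 − 0.25000) / (-0.01981 − 0.26130)
   = 0.35000 − (-0.0019810)/(-0.2811100) = 0.3429529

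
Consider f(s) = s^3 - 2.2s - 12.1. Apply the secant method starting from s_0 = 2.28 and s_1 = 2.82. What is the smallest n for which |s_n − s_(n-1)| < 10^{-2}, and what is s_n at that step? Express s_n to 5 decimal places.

n = 4, s_n = 2.61345

f(2.28) = -5.2636480, f(2.82) = 4.1217680
s_2 = 2.8200000 − 4.1217680·(0.5400000)/(9.3854160) = 2.5828496;  |Δ| = 0.2371504
f(2.5828496) = -0.5517892
s_3 = 2.5828496 − (-0.5517892)·(-0.2371504)/(-4.6735572) = 2.6108491;  |Δ| = 0.0279994
f(2.6108491) = -0.0469291
s_4 = 2.6108491 − (-0.0469291)·(0.0279994)/(0.5048601) = 2.6134518;  |Δ| = 0.0026027
|s_4 − s_3| = 0.0026027 < 10^{-2}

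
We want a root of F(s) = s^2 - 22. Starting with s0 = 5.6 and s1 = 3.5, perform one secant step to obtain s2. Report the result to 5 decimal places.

4.57143

F(5.6) = 9.3600000, F(3.5) = -9.7500000
s2 = 3.5000000 − (-9.7500000)·(3.5000000 − 5.6000000) / (-9.7500000 − 9.3600000) = 3.5000000 − (20.4750000)/(-19.1100000) = 4.5714286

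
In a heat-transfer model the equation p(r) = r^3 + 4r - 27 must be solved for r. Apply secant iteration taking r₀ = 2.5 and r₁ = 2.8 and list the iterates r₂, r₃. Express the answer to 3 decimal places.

p(2.5) = -1.37500, p(2.8) = 6.15200
r₂ = 2.80000 − 6.15200·(2.80000 − 2.50000) / (6.15200 − (-1.37500)) = 2.80000 − (1.84560)/(7.52700) = 2.55480
p(2.55480) = -0.10555
r₃ = 2.55480 − (-0.10555)·(2.55480 − 2.80000) / (-0.10555 − 6.15200) = 2.55480 − (0.02588)/(-6.25755) = 2.55894

2.555, 2.559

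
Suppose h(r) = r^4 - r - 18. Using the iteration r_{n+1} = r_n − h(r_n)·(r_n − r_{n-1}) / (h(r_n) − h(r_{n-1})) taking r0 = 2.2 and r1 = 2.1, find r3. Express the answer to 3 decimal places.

h(2.2) = 3.22560, h(2.1) = -0.65190
r2 = 2.10000 − (-0.65190)·(2.10000 − 2.20000) / (-0.65190 − 3.22560) = 2.10000 − (0.06519)/(-3.87750) = 2.11681
h(2.11681) = -0.03840
r3 = 2.11681 − (-0.03840)·(2.11681 − 2.10000) / (-0.03840 − (-0.65190)) = 2.11681 − (-0.00065)/(0.61350) = 2.11786

2.118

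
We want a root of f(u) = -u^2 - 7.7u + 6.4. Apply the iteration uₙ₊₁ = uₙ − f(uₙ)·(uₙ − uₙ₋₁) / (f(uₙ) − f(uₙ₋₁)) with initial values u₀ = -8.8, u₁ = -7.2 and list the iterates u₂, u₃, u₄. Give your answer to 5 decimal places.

-8.40482, -8.46505, -8.45674

f(-8.8) = -3.2800000, f(-7.2) = 10.0000000
u₂ = -7.2000000 − 10.0000000·(-7.2000000 − (-8.8000000)) / (10.0000000 − (-3.2800000)) = -7.2000000 − (16.0000000)/(13.2800000) = -8.4048193
f(-8.4048193) = 0.4761214
u₃ = -8.4048193 − 0.4761214·(-8.4048193 − (-7.2000000)) / (0.4761214 − 10.0000000) = -8.4048193 − (-0.5736402)/(-9.5238786) = -8.4650511
f(-8.4650511) = -0.0761963
u₄ = -8.4650511 − (-0.0761963)·(-8.4650511 − (-8.4048193)) / (-0.0761963 − 0.4761214) = -8.4650511 − (0.0045894)/(-0.5523176) = -8.4567416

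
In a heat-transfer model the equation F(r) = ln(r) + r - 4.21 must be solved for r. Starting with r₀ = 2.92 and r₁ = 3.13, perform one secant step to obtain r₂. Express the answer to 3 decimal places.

F(2.92) = -0.21842, F(3.13) = 0.06103
r₂ = 3.13000 − 0.06103·(3.13000 − 2.92000) / (0.06103 − (-0.21842)) = 3.13000 − (0.01282)/(0.27945) = 3.08414

3.084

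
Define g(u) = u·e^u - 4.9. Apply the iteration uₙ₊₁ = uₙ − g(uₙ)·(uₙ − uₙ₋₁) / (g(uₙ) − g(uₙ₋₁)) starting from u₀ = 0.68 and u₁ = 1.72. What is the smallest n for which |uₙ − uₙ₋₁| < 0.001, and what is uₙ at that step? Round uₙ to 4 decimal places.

g(0.68) = -3.557763, g(1.72) = 4.705389
u₂ = 1.720000 − 4.705389·(1.040000)/(8.263152) = 1.127780;  |Δ| = 0.592220
g(1.127780) = -1.416523
u₃ = 1.127780 − (-1.416523)·(-0.592220)/(-6.121912) = 1.264811;  |Δ| = 0.137031
g(1.264811) = -0.419503
u₄ = 1.264811 − (-0.419503)·(0.137031)/(0.997020) = 1.322468;  |Δ| = 0.057657
g(1.322468) = 0.062788
u₅ = 1.322468 − 0.062788·(0.057657)/(0.482291) = 1.314962;  |Δ| = 0.007506
g(1.314962) = -0.002282
u₆ = 1.314962 − (-0.002282)·(-0.007506)/(-0.065069) = 1.315225;  |Δ| = 0.000263
|u₆ − u₅| = 0.000263 < 0.001

n = 6, uₙ = 1.3152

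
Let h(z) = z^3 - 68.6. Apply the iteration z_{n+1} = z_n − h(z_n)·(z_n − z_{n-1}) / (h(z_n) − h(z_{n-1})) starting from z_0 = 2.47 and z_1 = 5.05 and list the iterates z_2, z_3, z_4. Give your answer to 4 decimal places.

h(2.47) = -53.530777, h(5.05) = 60.187625
z_2 = 5.050000 − 60.187625·(5.050000 − 2.470000) / (60.187625 − (-53.530777)) = 5.050000 − (155.284072)/(113.718402) = 3.684486
h(3.684486) = -18.581493
z_3 = 3.684486 − (-18.581493)·(3.684486 − 5.050000) / (-18.581493 − 60.187625) = 3.684486 − (25.373289)/(-78.769118) = 4.006608
h(4.006608) = -4.282278
z_4 = 4.006608 − (-4.282278)·(4.006608 − 3.684486) / (-4.282278 − (-18.581493)) = 4.006608 − (-1.379417)/(14.299215) = 4.103076

3.6845, 4.0066, 4.1031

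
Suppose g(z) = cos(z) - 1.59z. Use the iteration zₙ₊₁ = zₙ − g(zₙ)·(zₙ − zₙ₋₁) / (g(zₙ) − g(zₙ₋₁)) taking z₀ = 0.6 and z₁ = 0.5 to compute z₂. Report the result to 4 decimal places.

0.5391

g(0.6) = -0.128664, g(0.5) = 0.082583
z₂ = 0.500000 − 0.082583·(0.500000 − 0.600000) / (0.082583 − (-0.128664)) = 0.500000 − (-0.008258)/(0.211247) = 0.539093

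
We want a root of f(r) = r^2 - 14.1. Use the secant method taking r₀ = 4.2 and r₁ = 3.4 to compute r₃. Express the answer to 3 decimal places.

f(4.2) = 3.54000, f(3.4) = -2.54000
r₂ = 3.40000 − (-2.54000)·(3.40000 − 4.20000) / (-2.54000 − 3.54000) = 3.40000 − (2.03200)/(-6.08000) = 3.73421
f(3.73421) = -0.15567
r₃ = 3.73421 − (-0.15567)·(3.73421 − 3.40000) / (-0.15567 − (-2.54000)) = 3.73421 − (-0.05203)/(2.38433) = 3.75603

3.756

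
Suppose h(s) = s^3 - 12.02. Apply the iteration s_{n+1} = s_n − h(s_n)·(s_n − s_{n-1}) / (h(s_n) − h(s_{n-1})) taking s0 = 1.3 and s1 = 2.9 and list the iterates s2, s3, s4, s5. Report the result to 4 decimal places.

h(1.3) = -9.823000, h(2.9) = 12.369000
s2 = 2.900000 − 12.369000·(2.900000 − 1.300000) / (12.369000 − (-9.823000)) = 2.900000 − (19.790400)/(22.192000) = 2.008219
h(2.008219) = -3.920964
s3 = 2.008219 − (-3.920964)·(2.008219 − 2.900000) / (-3.920964 − 12.369000) = 2.008219 − (3.496640)/(-16.289964) = 2.222869
h(2.222869) = -1.036476
s4 = 2.222869 − (-1.036476)·(2.222869 − 2.008219) / (-1.036476 − (-3.920964)) = 2.222869 − (-0.222480)/(2.884488) = 2.299999
h(2.299999) = 0.146981
s5 = 2.299999 − 0.146981·(2.299999 − 2.222869) / (0.146981 − (-1.036476)) = 2.299999 − (0.011337)/(1.183457) = 2.290420

2.0082, 2.2229, 2.3000, 2.2904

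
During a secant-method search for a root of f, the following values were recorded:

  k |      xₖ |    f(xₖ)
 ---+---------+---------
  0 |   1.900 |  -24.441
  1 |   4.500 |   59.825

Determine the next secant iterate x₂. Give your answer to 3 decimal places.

x₂ = 4.500 − 59.825·(4.500 − 1.900) / (59.825 − (-24.441))
   = 4.500 − (155.54500)/(84.26600) = 2.65412

2.654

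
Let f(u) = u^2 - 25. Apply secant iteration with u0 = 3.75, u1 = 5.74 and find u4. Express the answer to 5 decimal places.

f(3.75) = -10.9375000, f(5.74) = 7.9476000
u2 = 5.7400000 − 7.9476000·(5.7400000 − 3.7500000) / (7.9476000 − (-10.9375000)) = 5.7400000 − (15.8157240)/(18.8851000) = 4.9025290
f(4.9025290) = -0.9652096
u3 = 4.9025290 − (-0.9652096)·(4.9025290 − 5.7400000) / (-0.9652096 − 7.9476000) = 4.9025290 − (0.8083351)/(-8.9128096) = 4.9932226
f(4.9932226) = -0.0677280
u4 = 4.9932226 − (-0.0677280)·(4.9932226 − 4.9025290) / (-0.0677280 − (-0.9652096)) = 4.9932226 − (-0.0061425)/(0.8974817) = 5.0000668

5.00007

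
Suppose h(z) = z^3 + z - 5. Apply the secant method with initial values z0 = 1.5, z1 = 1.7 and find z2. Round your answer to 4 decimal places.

1.5144

h(1.5) = -0.125000, h(1.7) = 1.613000
z2 = 1.700000 − 1.613000·(1.700000 − 1.500000) / (1.613000 − (-0.125000)) = 1.700000 − (0.322600)/(1.738000) = 1.514384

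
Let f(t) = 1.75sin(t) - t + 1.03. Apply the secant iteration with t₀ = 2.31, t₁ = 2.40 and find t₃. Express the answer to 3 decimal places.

2.316

f(2.31) = 0.01326, f(2.40) = -0.18794
t₂ = 2.40000 − (-0.18794)·(2.40000 − 2.31000) / (-0.18794 − 0.01326) = 2.40000 − (-0.01691)/(-0.20120) = 2.31593
f(2.31593) = 0.00031
t₃ = 2.31593 − 0.00031·(2.31593 − 2.40000) / (0.00031 − (-0.18794)) = 2.31593 − (-0.00003)/(0.18825) = 2.31607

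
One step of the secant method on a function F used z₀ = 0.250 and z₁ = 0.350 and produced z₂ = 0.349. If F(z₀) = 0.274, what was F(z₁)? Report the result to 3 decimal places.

The secant line through (0.250, 0.274) and (0.350, F(z₁)) crosses zero at z₂ = 0.349.
So (0.250, 0.274), (0.350, F(z₁)), (0.349, 0) are collinear:
F(z₁) = 0.274 · (0.350 − 0.349) / (0.250 − 0.349) = 0.274 · (0.00100)/(-0.09900) = -0.00277

-0.003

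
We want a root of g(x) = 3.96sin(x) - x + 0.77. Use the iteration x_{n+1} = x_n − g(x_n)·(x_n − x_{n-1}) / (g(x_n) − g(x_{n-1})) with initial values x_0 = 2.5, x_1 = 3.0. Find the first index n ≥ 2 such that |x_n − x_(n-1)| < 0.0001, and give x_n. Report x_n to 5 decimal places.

g(2.5) = 0.6399497, g(3.0) = -1.6711648
x_2 = 3.0000000 − (-1.6711648)·(0.5000000)/(-2.3111145) = 2.6384505;  |Δ| = 0.3615495
g(2.6384505) = 0.0409851
x_3 = 2.6384505 − 0.0409851·(-0.3615495)/(1.7121499) = 2.6471052;  |Δ| = 0.0086547
g(2.6471052) = 0.0022340
x_4 = 2.6471052 − 0.0022340·(0.0086547)/(-0.0387512) = 2.6476041;  |Δ| = 0.0004989
g(2.6476041) = -0.0000043
x_5 = 2.6476041 − (-0.0000043)·(0.0004989)/(-0.0022383) = 2.6476031;  |Δ| = 0.0000010
|x_5 − x_4| = 0.0000010 < 0.0001

n = 5, x_n = 2.64760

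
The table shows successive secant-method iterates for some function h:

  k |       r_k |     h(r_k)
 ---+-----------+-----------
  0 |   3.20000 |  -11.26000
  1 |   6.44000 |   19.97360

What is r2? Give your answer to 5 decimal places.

r2 = 6.44000 − 19.97360·(6.44000 − 3.20000) / (19.97360 − (-11.26000))
   = 6.44000 − (64.7144640)/(31.2336000) = 4.3680498

4.36805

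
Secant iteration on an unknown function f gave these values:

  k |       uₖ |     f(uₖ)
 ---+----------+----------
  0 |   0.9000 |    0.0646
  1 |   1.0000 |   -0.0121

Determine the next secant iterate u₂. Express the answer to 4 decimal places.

u₂ = 1.0000 − (-0.0121)·(1.0000 − 0.9000) / (-0.0121 − 0.0646)
   = 1.0000 − (-0.001210)/(-0.076700) = 0.984224

0.9842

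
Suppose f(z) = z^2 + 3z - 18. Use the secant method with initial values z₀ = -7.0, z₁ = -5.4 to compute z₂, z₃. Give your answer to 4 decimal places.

f(-7.0) = 10.000000, f(-5.4) = -5.040000
z₂ = -5.400000 − (-5.040000)·(-5.400000 − (-7.000000)) / (-5.040000 − 10.000000) = -5.400000 − (-8.064000)/(-15.040000) = -5.936170
f(-5.936170) = -0.570394
z₃ = -5.936170 − (-0.570394)·(-5.936170 − (-5.400000)) / (-0.570394 − (-5.040000)) = -5.936170 − (0.305828)/(4.469606) = -6.004594

-5.9362, -6.0046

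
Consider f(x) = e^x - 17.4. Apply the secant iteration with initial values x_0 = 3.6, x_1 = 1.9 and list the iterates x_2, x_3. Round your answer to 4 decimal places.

f(3.6) = 19.198234, f(1.9) = -10.714106
x_2 = 1.900000 − (-10.714106)·(1.900000 − 3.600000) / (-10.714106 − 19.198234) = 1.900000 − (18.213979)/(-29.912340) = 2.508912
f(2.508912) = -5.108452
x_3 = 2.508912 − (-5.108452)·(2.508912 − 1.900000) / (-5.108452 − (-10.714106)) = 2.508912 − (-3.110597)/(5.605654) = 3.063815

2.5089, 3.0638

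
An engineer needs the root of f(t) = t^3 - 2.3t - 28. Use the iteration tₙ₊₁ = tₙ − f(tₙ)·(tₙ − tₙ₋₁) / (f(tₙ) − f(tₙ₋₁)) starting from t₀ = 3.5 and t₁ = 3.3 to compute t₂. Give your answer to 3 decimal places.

f(3.5) = 6.82500, f(3.3) = 0.34700
t₂ = 3.30000 − 0.34700·(3.30000 − 3.50000) / (0.34700 − 6.82500) = 3.30000 − (-0.06940)/(-6.47800) = 3.28929

3.289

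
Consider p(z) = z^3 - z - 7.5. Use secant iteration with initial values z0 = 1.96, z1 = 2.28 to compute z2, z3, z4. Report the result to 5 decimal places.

2.11433, 2.12637, 2.12734

p(1.96) = -1.9304640, p(2.28) = 2.0723520
z2 = 2.2800000 − 2.0723520·(2.2800000 − 1.9600000) / (2.0723520 − (-1.9304640)) = 2.2800000 − (0.6631526)/(4.0028160) = 2.1143285
p(2.1143285) = -0.1624664
z3 = 2.1143285 − (-0.1624664)·(2.1143285 − 2.2800000) / (-0.1624664 − 2.0723520) = 2.1143285 − (0.0269161)/(-2.2348184) = 2.1263724
p(2.1263724) = -0.0120651
z4 = 2.1263724 − (-0.0120651)·(2.1263724 − 2.1143285) / (-0.0120651 − (-0.1624664)) = 2.1263724 − (-0.0001453)/(0.1504013) = 2.1273386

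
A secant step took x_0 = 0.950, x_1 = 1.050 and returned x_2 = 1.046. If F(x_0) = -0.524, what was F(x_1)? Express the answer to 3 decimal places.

The secant line through (0.950, -0.524) and (1.050, F(x_1)) crosses zero at x_2 = 1.046.
So (0.950, -0.524), (1.050, F(x_1)), (1.046, 0) are collinear:
F(x_1) = -0.524 · (1.050 − 1.046) / (0.950 − 1.046) = -0.524 · (0.00400)/(-0.09600) = 0.02183

0.022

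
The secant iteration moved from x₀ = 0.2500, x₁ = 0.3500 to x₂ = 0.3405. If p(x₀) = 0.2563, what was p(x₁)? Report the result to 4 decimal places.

The secant line through (0.2500, 0.2563) and (0.3500, p(x₁)) crosses zero at x₂ = 0.3405.
So (0.2500, 0.2563), (0.3500, p(x₁)), (0.3405, 0) are collinear:
p(x₁) = 0.2563 · (0.3500 − 0.3405) / (0.2500 − 0.3405) = 0.2563 · (0.009500)/(-0.090500) = -0.026904

-0.0269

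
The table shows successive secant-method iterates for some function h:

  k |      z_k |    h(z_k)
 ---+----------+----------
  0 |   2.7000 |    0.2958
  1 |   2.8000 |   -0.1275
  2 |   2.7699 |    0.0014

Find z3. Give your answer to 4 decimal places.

z3 = 2.7699 − 0.0014·(2.7699 − 2.8000) / (0.0014 − (-0.1275))
   = 2.7699 − (-0.000042)/(0.128900) = 2.770227

2.7702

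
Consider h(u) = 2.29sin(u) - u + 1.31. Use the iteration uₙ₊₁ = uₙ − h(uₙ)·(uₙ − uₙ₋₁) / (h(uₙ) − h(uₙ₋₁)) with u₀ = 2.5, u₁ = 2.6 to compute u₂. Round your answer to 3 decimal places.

2.562

h(2.5) = 0.18050, h(2.6) = -0.10950
u₂ = 2.60000 − (-0.10950)·(2.60000 − 2.50000) / (-0.10950 − 0.18050) = 2.60000 − (-0.01095)/(-0.29000) = 2.56224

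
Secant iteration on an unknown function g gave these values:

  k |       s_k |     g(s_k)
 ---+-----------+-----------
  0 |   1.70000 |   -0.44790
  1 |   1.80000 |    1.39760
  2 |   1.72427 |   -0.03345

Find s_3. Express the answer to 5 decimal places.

s_3 = 1.72427 − (-0.03345)·(1.72427 − 1.80000) / (-0.03345 − 1.39760)
   = 1.72427 − (0.0025332)/(-1.4310500) = 1.7260401

1.72604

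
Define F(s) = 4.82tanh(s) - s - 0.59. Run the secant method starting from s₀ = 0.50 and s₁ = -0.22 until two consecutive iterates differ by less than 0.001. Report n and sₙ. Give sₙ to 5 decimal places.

F(0.50) = 1.1374047, F(-0.22) = -1.4136171
s₂ = -0.2200000 − (-1.4136171)·(-0.7200000)/(-2.5510218) = 0.1789791;  |Δ| = 0.3989791
F(0.1789791) = 0.0846050
s₃ = 0.1789791 − 0.0846050·(0.3989791)/(1.4982221) = 0.1564486;  |Δ| = 0.0225305
F(0.1564486) = 0.0015410
s₄ = 0.1564486 − 0.0015410·(-0.0225305)/(-0.0830640) = 0.1560306;  |Δ| = 0.0004180
|s₄ − s₃| = 0.0004180 < 0.001

n = 4, sₙ = 0.15603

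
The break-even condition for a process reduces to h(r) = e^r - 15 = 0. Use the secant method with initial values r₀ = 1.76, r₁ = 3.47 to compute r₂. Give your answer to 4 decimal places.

2.3568

h(1.76) = -9.187563, h(3.47) = 17.136742
r₂ = 3.470000 − 17.136742·(3.470000 − 1.760000) / (17.136742 − (-9.187563)) = 3.470000 − (29.303830)/(26.324305) = 2.356815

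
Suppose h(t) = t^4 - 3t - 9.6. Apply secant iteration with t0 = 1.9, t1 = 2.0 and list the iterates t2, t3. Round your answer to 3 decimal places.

1.985, 1.986

h(1.9) = -2.26790, h(2.0) = 0.40000
t2 = 2.00000 − 0.40000·(2.00000 − 1.90000) / (0.40000 − (-2.26790)) = 2.00000 − (0.04000)/(2.66790) = 1.98501
h(1.98501) = -0.02943
t3 = 1.98501 − (-0.02943)·(1.98501 − 2.00000) / (-0.02943 − 0.40000) = 1.98501 − (0.00044)/(-0.42943) = 1.98603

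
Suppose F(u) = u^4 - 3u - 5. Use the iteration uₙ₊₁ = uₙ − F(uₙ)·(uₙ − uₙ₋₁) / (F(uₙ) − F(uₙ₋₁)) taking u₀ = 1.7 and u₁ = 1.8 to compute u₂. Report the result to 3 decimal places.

1.795

F(1.7) = -1.74790, F(1.8) = 0.09760
u₂ = 1.80000 − 0.09760·(1.80000 − 1.70000) / (0.09760 − (-1.74790)) = 1.80000 − (0.00976)/(1.84550) = 1.79471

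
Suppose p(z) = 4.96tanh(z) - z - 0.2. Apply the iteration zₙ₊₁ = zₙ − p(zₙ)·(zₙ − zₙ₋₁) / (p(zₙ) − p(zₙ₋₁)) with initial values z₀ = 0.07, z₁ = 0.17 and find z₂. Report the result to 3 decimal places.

p(0.07) = 0.07663, p(0.17) = 0.46517
z₂ = 0.17000 − 0.46517·(0.17000 − 0.07000) / (0.46517 − 0.07663) = 0.17000 − (0.04652)/(0.38854) = 0.05028

0.050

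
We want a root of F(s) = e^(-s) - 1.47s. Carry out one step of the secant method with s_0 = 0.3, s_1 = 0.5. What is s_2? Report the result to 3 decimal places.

0.440

F(0.3) = 0.29982, F(0.5) = -0.12847
s_2 = 0.50000 − (-0.12847)·(0.50000 − 0.30000) / (-0.12847 − 0.29982) = 0.50000 − (-0.02569)/(-0.42829) = 0.44001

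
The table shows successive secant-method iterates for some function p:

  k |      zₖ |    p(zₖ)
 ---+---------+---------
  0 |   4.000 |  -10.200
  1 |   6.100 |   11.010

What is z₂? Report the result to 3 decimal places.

z₂ = 6.100 − 11.010·(6.100 − 4.000) / (11.010 − (-10.200))
   = 6.100 − (23.12100)/(21.21000) = 5.00990

5.010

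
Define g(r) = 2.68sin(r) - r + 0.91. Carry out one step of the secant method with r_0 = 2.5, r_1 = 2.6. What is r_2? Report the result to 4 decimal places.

g(2.5) = 0.013905, g(2.6) = -0.308456
r_2 = 2.600000 − (-0.308456)·(2.600000 − 2.500000) / (-0.308456 − 0.013905) = 2.600000 − (-0.030846)/(-0.322362) = 2.504314

2.5043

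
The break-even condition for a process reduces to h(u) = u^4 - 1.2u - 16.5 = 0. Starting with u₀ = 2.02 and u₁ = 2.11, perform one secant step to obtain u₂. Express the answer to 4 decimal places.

2.0868

h(2.02) = -2.274336, h(2.11) = 0.789194
u₂ = 2.110000 − 0.789194·(2.110000 − 2.020000) / (0.789194 − (-2.274336)) = 2.110000 − (0.071027)/(3.063530) = 2.086815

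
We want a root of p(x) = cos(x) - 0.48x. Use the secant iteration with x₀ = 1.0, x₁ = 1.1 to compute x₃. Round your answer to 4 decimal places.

p(1.0) = 0.060302, p(1.1) = -0.074404
x₂ = 1.100000 − (-0.074404)·(1.100000 − 1.000000) / (-0.074404 − 0.060302) = 1.100000 − (-0.007440)/(-0.134706) = 1.044766
p(1.044766) = 0.000617
x₃ = 1.044766 − 0.000617·(1.044766 − 1.100000) / (0.000617 − (-0.074404)) = 1.044766 − (-0.000034)/(0.075021) = 1.045220

1.0452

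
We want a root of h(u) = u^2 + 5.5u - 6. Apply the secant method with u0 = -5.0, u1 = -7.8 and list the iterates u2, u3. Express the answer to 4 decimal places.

-6.1644, -6.3894

h(-5.0) = -8.500000, h(-7.8) = 11.940000
u2 = -7.800000 − 11.940000·(-7.800000 − (-5.000000)) / (11.940000 − (-8.500000)) = -7.800000 − (-33.432000)/(20.440000) = -6.164384
h(-6.164384) = -1.904485
u3 = -6.164384 − (-1.904485)·(-6.164384 − (-7.800000)) / (-1.904485 − 11.940000) = -6.164384 − (-3.115007)/(-13.844485) = -6.389383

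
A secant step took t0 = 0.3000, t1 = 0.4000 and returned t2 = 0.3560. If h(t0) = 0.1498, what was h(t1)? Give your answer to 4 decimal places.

The secant line through (0.3000, 0.1498) and (0.4000, h(t1)) crosses zero at t2 = 0.3560.
So (0.3000, 0.1498), (0.4000, h(t1)), (0.3560, 0) are collinear:
h(t1) = 0.1498 · (0.4000 − 0.3560) / (0.3000 − 0.3560) = 0.1498 · (0.044000)/(-0.056000) = -0.117700

-0.1177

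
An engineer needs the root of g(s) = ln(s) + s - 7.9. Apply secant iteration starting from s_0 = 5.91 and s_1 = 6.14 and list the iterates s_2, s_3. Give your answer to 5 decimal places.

6.09298, 6.09288

g(5.91) = -0.2133542, g(6.14) = 0.0548247
s_2 = 6.1400000 − 0.0548247·(6.1400000 − 5.9100000) / (0.0548247 − (-0.2133542)) = 6.1400000 − (0.0126097)/(0.2681789) = 6.0929803
g(6.0929803) = 0.0001176
s_3 = 6.0929803 − 0.0001176·(6.0929803 − 6.1400000) / (0.0001176 − 0.0548247) = 6.0929803 − (-0.0000055)/(-0.0547071) = 6.0928792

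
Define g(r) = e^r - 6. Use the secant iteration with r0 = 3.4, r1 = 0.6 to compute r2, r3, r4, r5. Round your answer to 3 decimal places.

g(3.4) = 23.96410, g(0.6) = -4.17788
r2 = 0.60000 − (-4.17788)·(0.60000 − 3.40000) / (-4.17788 − 23.96410) = 0.60000 − (11.69807)/(-28.14198) = 1.01568
g(1.01568) = -3.23876
r3 = 1.01568 − (-3.23876)·(1.01568 − 0.60000) / (-3.23876 − (-4.17788)) = 1.01568 − (-1.34629)/(0.93912) = 2.44924
g(2.44924) = 5.57954
r4 = 2.44924 − 5.57954·(2.44924 − 1.01568) / (5.57954 − (-3.23876)) = 2.44924 − (7.99861)/(8.81830) = 1.54219
g(1.54219) = -1.32517
r5 = 1.54219 − (-1.32517)·(1.54219 − 2.44924) / (-1.32517 − 5.57954) = 1.54219 − (1.20199)/(-6.90471) = 1.71628

1.016, 2.449, 1.542, 1.716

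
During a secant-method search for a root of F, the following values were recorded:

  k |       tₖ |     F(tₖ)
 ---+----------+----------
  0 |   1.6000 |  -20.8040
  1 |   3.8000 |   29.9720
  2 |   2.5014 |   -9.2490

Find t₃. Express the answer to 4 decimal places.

2.8076

t₃ = 2.5014 − (-9.2490)·(2.5014 − 3.8000) / (-9.2490 − 29.9720)
   = 2.5014 − (12.010751)/(-39.221000) = 2.807633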